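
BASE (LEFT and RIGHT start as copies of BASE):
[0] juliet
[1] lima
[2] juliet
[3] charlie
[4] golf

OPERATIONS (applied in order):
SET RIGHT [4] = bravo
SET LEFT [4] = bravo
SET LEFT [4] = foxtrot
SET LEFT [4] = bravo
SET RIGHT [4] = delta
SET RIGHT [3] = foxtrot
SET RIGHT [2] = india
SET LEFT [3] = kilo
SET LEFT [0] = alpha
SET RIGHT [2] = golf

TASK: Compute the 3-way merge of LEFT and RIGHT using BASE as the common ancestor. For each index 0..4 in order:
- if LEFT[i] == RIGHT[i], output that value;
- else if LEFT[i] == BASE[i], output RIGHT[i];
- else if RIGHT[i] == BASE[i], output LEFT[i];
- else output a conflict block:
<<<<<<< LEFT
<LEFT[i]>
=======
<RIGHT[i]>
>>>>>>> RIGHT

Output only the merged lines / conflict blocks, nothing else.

Answer: alpha
lima
golf
<<<<<<< LEFT
kilo
=======
foxtrot
>>>>>>> RIGHT
<<<<<<< LEFT
bravo
=======
delta
>>>>>>> RIGHT

Derivation:
Final LEFT:  [alpha, lima, juliet, kilo, bravo]
Final RIGHT: [juliet, lima, golf, foxtrot, delta]
i=0: L=alpha, R=juliet=BASE -> take LEFT -> alpha
i=1: L=lima R=lima -> agree -> lima
i=2: L=juliet=BASE, R=golf -> take RIGHT -> golf
i=3: BASE=charlie L=kilo R=foxtrot all differ -> CONFLICT
i=4: BASE=golf L=bravo R=delta all differ -> CONFLICT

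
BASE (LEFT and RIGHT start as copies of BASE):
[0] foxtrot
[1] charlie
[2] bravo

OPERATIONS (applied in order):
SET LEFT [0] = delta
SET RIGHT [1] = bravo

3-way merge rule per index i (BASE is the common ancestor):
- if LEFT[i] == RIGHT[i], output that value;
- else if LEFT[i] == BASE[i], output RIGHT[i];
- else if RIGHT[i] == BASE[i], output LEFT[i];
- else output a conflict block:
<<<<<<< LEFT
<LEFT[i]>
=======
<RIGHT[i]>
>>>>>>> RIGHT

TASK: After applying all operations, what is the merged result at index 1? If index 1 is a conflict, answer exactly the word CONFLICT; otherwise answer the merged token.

Answer: bravo

Derivation:
Final LEFT:  [delta, charlie, bravo]
Final RIGHT: [foxtrot, bravo, bravo]
i=0: L=delta, R=foxtrot=BASE -> take LEFT -> delta
i=1: L=charlie=BASE, R=bravo -> take RIGHT -> bravo
i=2: L=bravo R=bravo -> agree -> bravo
Index 1 -> bravo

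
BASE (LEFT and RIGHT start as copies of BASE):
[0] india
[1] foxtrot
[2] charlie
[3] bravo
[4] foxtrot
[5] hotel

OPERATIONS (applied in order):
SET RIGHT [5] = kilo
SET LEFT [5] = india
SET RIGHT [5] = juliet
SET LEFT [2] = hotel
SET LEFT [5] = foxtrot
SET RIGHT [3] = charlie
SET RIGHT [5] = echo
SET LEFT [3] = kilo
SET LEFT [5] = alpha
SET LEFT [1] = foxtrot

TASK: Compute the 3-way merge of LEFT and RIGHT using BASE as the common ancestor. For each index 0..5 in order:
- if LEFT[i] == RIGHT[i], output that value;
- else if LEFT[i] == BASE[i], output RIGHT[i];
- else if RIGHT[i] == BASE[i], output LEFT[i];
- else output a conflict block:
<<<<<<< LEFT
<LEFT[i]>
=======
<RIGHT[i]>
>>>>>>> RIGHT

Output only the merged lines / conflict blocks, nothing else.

Answer: india
foxtrot
hotel
<<<<<<< LEFT
kilo
=======
charlie
>>>>>>> RIGHT
foxtrot
<<<<<<< LEFT
alpha
=======
echo
>>>>>>> RIGHT

Derivation:
Final LEFT:  [india, foxtrot, hotel, kilo, foxtrot, alpha]
Final RIGHT: [india, foxtrot, charlie, charlie, foxtrot, echo]
i=0: L=india R=india -> agree -> india
i=1: L=foxtrot R=foxtrot -> agree -> foxtrot
i=2: L=hotel, R=charlie=BASE -> take LEFT -> hotel
i=3: BASE=bravo L=kilo R=charlie all differ -> CONFLICT
i=4: L=foxtrot R=foxtrot -> agree -> foxtrot
i=5: BASE=hotel L=alpha R=echo all differ -> CONFLICT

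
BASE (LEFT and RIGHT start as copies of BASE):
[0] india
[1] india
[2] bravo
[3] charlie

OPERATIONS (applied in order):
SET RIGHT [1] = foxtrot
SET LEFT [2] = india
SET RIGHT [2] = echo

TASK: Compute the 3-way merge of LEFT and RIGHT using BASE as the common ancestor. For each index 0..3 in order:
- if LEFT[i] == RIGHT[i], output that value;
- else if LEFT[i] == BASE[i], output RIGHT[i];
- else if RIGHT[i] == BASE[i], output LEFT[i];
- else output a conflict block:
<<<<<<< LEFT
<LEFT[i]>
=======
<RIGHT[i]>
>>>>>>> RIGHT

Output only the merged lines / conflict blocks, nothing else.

Final LEFT:  [india, india, india, charlie]
Final RIGHT: [india, foxtrot, echo, charlie]
i=0: L=india R=india -> agree -> india
i=1: L=india=BASE, R=foxtrot -> take RIGHT -> foxtrot
i=2: BASE=bravo L=india R=echo all differ -> CONFLICT
i=3: L=charlie R=charlie -> agree -> charlie

Answer: india
foxtrot
<<<<<<< LEFT
india
=======
echo
>>>>>>> RIGHT
charlie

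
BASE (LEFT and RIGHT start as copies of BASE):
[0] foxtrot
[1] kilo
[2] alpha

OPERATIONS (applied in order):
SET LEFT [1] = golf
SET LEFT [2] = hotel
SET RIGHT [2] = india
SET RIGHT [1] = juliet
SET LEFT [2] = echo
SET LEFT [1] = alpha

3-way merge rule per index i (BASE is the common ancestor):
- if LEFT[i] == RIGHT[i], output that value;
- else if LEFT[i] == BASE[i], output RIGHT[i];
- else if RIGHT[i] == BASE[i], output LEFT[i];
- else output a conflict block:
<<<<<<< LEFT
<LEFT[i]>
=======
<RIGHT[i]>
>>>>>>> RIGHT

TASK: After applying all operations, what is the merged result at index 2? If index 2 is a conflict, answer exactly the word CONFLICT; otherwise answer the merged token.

Final LEFT:  [foxtrot, alpha, echo]
Final RIGHT: [foxtrot, juliet, india]
i=0: L=foxtrot R=foxtrot -> agree -> foxtrot
i=1: BASE=kilo L=alpha R=juliet all differ -> CONFLICT
i=2: BASE=alpha L=echo R=india all differ -> CONFLICT
Index 2 -> CONFLICT

Answer: CONFLICT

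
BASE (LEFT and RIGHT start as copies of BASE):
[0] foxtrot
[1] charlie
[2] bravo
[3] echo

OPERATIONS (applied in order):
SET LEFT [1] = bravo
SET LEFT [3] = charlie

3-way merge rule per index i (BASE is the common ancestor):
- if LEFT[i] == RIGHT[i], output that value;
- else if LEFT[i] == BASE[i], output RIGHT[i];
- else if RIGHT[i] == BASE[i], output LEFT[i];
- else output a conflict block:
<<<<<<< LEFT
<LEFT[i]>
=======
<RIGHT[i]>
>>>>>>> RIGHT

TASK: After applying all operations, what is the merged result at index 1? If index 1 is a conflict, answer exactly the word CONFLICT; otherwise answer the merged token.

Final LEFT:  [foxtrot, bravo, bravo, charlie]
Final RIGHT: [foxtrot, charlie, bravo, echo]
i=0: L=foxtrot R=foxtrot -> agree -> foxtrot
i=1: L=bravo, R=charlie=BASE -> take LEFT -> bravo
i=2: L=bravo R=bravo -> agree -> bravo
i=3: L=charlie, R=echo=BASE -> take LEFT -> charlie
Index 1 -> bravo

Answer: bravo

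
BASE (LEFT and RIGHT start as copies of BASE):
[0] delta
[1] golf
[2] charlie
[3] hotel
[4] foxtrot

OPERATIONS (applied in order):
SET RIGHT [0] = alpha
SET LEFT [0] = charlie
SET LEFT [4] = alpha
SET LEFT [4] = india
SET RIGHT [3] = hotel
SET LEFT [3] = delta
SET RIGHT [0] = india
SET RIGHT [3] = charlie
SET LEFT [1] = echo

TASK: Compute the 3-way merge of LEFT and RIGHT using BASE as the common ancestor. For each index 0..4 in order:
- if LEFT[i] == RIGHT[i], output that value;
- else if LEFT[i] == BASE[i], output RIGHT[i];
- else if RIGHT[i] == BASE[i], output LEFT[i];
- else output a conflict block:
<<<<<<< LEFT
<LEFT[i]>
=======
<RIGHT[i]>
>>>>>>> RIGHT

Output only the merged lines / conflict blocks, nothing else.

Answer: <<<<<<< LEFT
charlie
=======
india
>>>>>>> RIGHT
echo
charlie
<<<<<<< LEFT
delta
=======
charlie
>>>>>>> RIGHT
india

Derivation:
Final LEFT:  [charlie, echo, charlie, delta, india]
Final RIGHT: [india, golf, charlie, charlie, foxtrot]
i=0: BASE=delta L=charlie R=india all differ -> CONFLICT
i=1: L=echo, R=golf=BASE -> take LEFT -> echo
i=2: L=charlie R=charlie -> agree -> charlie
i=3: BASE=hotel L=delta R=charlie all differ -> CONFLICT
i=4: L=india, R=foxtrot=BASE -> take LEFT -> india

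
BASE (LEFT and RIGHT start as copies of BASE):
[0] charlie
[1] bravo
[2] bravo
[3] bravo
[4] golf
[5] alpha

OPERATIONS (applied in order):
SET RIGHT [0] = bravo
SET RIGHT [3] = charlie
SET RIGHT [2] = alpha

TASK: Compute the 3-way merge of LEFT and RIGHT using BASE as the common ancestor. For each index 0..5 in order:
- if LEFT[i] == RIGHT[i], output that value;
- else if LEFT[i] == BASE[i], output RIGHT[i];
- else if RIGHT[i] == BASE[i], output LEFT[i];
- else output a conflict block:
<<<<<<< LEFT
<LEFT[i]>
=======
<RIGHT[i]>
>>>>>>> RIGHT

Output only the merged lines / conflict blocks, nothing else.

Answer: bravo
bravo
alpha
charlie
golf
alpha

Derivation:
Final LEFT:  [charlie, bravo, bravo, bravo, golf, alpha]
Final RIGHT: [bravo, bravo, alpha, charlie, golf, alpha]
i=0: L=charlie=BASE, R=bravo -> take RIGHT -> bravo
i=1: L=bravo R=bravo -> agree -> bravo
i=2: L=bravo=BASE, R=alpha -> take RIGHT -> alpha
i=3: L=bravo=BASE, R=charlie -> take RIGHT -> charlie
i=4: L=golf R=golf -> agree -> golf
i=5: L=alpha R=alpha -> agree -> alpha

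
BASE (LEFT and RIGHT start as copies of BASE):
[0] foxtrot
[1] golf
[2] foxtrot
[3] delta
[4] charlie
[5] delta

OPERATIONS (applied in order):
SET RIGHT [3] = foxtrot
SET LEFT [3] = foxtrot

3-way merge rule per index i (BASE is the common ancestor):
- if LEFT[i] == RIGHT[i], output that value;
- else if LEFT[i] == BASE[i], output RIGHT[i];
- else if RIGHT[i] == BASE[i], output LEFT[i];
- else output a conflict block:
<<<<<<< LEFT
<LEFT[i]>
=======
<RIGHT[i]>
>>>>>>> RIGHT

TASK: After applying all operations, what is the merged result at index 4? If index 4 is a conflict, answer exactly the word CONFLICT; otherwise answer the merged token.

Final LEFT:  [foxtrot, golf, foxtrot, foxtrot, charlie, delta]
Final RIGHT: [foxtrot, golf, foxtrot, foxtrot, charlie, delta]
i=0: L=foxtrot R=foxtrot -> agree -> foxtrot
i=1: L=golf R=golf -> agree -> golf
i=2: L=foxtrot R=foxtrot -> agree -> foxtrot
i=3: L=foxtrot R=foxtrot -> agree -> foxtrot
i=4: L=charlie R=charlie -> agree -> charlie
i=5: L=delta R=delta -> agree -> delta
Index 4 -> charlie

Answer: charlie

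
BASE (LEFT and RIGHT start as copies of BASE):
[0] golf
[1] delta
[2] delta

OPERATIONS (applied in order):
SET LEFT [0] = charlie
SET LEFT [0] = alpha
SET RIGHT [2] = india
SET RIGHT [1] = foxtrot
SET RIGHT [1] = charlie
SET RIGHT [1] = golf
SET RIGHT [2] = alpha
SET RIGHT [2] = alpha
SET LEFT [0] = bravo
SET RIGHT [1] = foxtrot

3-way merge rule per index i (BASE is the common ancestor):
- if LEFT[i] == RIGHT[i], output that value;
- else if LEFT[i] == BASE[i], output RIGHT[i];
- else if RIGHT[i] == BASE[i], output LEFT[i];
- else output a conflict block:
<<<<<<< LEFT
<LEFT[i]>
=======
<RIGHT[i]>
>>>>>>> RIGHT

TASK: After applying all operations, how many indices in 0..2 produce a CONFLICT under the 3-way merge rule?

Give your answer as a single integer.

Final LEFT:  [bravo, delta, delta]
Final RIGHT: [golf, foxtrot, alpha]
i=0: L=bravo, R=golf=BASE -> take LEFT -> bravo
i=1: L=delta=BASE, R=foxtrot -> take RIGHT -> foxtrot
i=2: L=delta=BASE, R=alpha -> take RIGHT -> alpha
Conflict count: 0

Answer: 0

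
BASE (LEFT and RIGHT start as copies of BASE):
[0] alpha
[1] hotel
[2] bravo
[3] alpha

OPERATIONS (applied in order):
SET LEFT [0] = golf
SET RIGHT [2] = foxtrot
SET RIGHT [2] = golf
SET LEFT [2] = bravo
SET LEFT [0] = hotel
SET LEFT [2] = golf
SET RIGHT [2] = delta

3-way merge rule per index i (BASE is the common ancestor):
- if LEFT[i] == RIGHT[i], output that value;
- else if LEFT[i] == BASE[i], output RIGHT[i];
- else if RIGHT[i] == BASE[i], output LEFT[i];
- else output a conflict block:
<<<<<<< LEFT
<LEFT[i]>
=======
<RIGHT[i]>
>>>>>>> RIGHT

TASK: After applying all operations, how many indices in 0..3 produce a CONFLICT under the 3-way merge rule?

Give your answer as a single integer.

Final LEFT:  [hotel, hotel, golf, alpha]
Final RIGHT: [alpha, hotel, delta, alpha]
i=0: L=hotel, R=alpha=BASE -> take LEFT -> hotel
i=1: L=hotel R=hotel -> agree -> hotel
i=2: BASE=bravo L=golf R=delta all differ -> CONFLICT
i=3: L=alpha R=alpha -> agree -> alpha
Conflict count: 1

Answer: 1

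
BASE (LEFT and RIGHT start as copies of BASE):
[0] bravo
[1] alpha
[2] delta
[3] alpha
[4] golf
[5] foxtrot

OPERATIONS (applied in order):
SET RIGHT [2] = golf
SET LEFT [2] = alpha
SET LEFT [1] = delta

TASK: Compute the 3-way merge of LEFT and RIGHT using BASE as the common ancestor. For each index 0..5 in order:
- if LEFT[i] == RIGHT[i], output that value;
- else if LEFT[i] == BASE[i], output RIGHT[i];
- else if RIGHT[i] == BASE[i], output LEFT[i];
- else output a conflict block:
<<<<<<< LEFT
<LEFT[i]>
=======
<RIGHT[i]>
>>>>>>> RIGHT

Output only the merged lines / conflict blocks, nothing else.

Final LEFT:  [bravo, delta, alpha, alpha, golf, foxtrot]
Final RIGHT: [bravo, alpha, golf, alpha, golf, foxtrot]
i=0: L=bravo R=bravo -> agree -> bravo
i=1: L=delta, R=alpha=BASE -> take LEFT -> delta
i=2: BASE=delta L=alpha R=golf all differ -> CONFLICT
i=3: L=alpha R=alpha -> agree -> alpha
i=4: L=golf R=golf -> agree -> golf
i=5: L=foxtrot R=foxtrot -> agree -> foxtrot

Answer: bravo
delta
<<<<<<< LEFT
alpha
=======
golf
>>>>>>> RIGHT
alpha
golf
foxtrot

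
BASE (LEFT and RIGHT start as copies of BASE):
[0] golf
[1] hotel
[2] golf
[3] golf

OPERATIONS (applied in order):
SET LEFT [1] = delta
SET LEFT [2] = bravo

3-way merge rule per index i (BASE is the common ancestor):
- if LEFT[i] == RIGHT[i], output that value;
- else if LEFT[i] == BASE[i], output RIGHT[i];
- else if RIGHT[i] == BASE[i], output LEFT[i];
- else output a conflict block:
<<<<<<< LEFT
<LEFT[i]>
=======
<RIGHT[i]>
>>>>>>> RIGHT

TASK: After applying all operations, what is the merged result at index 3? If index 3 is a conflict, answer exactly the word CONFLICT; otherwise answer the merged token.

Answer: golf

Derivation:
Final LEFT:  [golf, delta, bravo, golf]
Final RIGHT: [golf, hotel, golf, golf]
i=0: L=golf R=golf -> agree -> golf
i=1: L=delta, R=hotel=BASE -> take LEFT -> delta
i=2: L=bravo, R=golf=BASE -> take LEFT -> bravo
i=3: L=golf R=golf -> agree -> golf
Index 3 -> golf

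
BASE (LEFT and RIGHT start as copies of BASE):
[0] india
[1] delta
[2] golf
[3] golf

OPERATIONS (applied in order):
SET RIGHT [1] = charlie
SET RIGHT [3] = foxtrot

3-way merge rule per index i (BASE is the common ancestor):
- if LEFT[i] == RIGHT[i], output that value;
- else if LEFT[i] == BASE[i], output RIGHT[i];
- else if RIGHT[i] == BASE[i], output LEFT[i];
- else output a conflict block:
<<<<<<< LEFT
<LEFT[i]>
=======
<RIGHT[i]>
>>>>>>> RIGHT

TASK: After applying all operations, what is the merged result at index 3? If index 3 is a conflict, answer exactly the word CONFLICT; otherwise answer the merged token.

Answer: foxtrot

Derivation:
Final LEFT:  [india, delta, golf, golf]
Final RIGHT: [india, charlie, golf, foxtrot]
i=0: L=india R=india -> agree -> india
i=1: L=delta=BASE, R=charlie -> take RIGHT -> charlie
i=2: L=golf R=golf -> agree -> golf
i=3: L=golf=BASE, R=foxtrot -> take RIGHT -> foxtrot
Index 3 -> foxtrot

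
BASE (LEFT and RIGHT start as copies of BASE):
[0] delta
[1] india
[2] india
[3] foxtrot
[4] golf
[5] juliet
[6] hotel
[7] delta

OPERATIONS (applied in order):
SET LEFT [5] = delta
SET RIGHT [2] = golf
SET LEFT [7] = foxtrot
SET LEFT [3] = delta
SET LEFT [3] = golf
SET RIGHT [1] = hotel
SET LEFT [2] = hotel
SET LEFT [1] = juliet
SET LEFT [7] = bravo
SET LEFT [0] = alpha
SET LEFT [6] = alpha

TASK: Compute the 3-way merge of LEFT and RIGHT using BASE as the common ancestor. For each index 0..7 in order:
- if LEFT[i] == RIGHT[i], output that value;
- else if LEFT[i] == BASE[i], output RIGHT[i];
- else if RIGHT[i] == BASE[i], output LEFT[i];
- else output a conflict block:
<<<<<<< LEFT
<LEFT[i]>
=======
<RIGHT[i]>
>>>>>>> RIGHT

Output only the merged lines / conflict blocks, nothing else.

Final LEFT:  [alpha, juliet, hotel, golf, golf, delta, alpha, bravo]
Final RIGHT: [delta, hotel, golf, foxtrot, golf, juliet, hotel, delta]
i=0: L=alpha, R=delta=BASE -> take LEFT -> alpha
i=1: BASE=india L=juliet R=hotel all differ -> CONFLICT
i=2: BASE=india L=hotel R=golf all differ -> CONFLICT
i=3: L=golf, R=foxtrot=BASE -> take LEFT -> golf
i=4: L=golf R=golf -> agree -> golf
i=5: L=delta, R=juliet=BASE -> take LEFT -> delta
i=6: L=alpha, R=hotel=BASE -> take LEFT -> alpha
i=7: L=bravo, R=delta=BASE -> take LEFT -> bravo

Answer: alpha
<<<<<<< LEFT
juliet
=======
hotel
>>>>>>> RIGHT
<<<<<<< LEFT
hotel
=======
golf
>>>>>>> RIGHT
golf
golf
delta
alpha
bravo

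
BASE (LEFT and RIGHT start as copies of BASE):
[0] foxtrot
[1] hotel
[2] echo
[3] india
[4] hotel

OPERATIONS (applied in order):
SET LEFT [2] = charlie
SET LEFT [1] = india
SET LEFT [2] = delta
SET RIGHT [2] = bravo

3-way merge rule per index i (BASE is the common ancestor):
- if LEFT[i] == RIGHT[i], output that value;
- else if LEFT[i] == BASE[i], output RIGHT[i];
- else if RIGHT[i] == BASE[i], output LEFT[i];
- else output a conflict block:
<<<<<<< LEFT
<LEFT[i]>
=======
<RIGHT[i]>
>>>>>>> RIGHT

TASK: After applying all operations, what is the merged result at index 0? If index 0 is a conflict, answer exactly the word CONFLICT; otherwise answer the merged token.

Answer: foxtrot

Derivation:
Final LEFT:  [foxtrot, india, delta, india, hotel]
Final RIGHT: [foxtrot, hotel, bravo, india, hotel]
i=0: L=foxtrot R=foxtrot -> agree -> foxtrot
i=1: L=india, R=hotel=BASE -> take LEFT -> india
i=2: BASE=echo L=delta R=bravo all differ -> CONFLICT
i=3: L=india R=india -> agree -> india
i=4: L=hotel R=hotel -> agree -> hotel
Index 0 -> foxtrot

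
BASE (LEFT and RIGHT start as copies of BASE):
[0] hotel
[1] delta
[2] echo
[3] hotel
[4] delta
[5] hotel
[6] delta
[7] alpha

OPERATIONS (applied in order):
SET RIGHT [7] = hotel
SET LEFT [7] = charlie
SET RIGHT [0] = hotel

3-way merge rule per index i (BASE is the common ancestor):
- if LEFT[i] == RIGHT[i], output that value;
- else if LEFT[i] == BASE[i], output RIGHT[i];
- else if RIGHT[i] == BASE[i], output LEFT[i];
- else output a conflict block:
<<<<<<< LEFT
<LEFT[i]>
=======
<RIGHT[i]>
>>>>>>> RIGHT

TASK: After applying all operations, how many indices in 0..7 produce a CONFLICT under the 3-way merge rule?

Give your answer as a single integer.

Answer: 1

Derivation:
Final LEFT:  [hotel, delta, echo, hotel, delta, hotel, delta, charlie]
Final RIGHT: [hotel, delta, echo, hotel, delta, hotel, delta, hotel]
i=0: L=hotel R=hotel -> agree -> hotel
i=1: L=delta R=delta -> agree -> delta
i=2: L=echo R=echo -> agree -> echo
i=3: L=hotel R=hotel -> agree -> hotel
i=4: L=delta R=delta -> agree -> delta
i=5: L=hotel R=hotel -> agree -> hotel
i=6: L=delta R=delta -> agree -> delta
i=7: BASE=alpha L=charlie R=hotel all differ -> CONFLICT
Conflict count: 1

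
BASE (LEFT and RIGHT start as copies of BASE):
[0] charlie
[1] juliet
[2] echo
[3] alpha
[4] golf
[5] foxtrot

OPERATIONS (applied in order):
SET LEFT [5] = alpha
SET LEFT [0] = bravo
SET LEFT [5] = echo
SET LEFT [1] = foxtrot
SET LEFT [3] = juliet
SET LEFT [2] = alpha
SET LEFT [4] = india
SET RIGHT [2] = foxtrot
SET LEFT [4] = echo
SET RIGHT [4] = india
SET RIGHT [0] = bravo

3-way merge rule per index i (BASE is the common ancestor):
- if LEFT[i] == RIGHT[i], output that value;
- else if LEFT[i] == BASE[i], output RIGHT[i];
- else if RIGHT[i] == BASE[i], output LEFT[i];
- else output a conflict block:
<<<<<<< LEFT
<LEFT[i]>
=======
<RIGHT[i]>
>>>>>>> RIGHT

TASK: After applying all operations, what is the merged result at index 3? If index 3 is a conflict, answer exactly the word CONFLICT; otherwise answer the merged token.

Answer: juliet

Derivation:
Final LEFT:  [bravo, foxtrot, alpha, juliet, echo, echo]
Final RIGHT: [bravo, juliet, foxtrot, alpha, india, foxtrot]
i=0: L=bravo R=bravo -> agree -> bravo
i=1: L=foxtrot, R=juliet=BASE -> take LEFT -> foxtrot
i=2: BASE=echo L=alpha R=foxtrot all differ -> CONFLICT
i=3: L=juliet, R=alpha=BASE -> take LEFT -> juliet
i=4: BASE=golf L=echo R=india all differ -> CONFLICT
i=5: L=echo, R=foxtrot=BASE -> take LEFT -> echo
Index 3 -> juliet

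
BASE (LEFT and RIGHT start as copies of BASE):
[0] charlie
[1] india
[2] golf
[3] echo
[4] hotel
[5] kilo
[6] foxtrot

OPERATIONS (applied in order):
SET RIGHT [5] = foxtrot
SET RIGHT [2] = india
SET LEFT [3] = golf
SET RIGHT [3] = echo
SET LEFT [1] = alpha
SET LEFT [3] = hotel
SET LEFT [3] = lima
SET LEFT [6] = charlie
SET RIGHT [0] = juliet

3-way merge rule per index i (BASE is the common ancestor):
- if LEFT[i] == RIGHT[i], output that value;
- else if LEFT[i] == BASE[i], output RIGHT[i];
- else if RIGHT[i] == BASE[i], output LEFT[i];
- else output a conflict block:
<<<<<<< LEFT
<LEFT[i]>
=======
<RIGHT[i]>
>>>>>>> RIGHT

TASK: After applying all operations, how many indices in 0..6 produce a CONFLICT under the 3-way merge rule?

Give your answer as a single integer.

Final LEFT:  [charlie, alpha, golf, lima, hotel, kilo, charlie]
Final RIGHT: [juliet, india, india, echo, hotel, foxtrot, foxtrot]
i=0: L=charlie=BASE, R=juliet -> take RIGHT -> juliet
i=1: L=alpha, R=india=BASE -> take LEFT -> alpha
i=2: L=golf=BASE, R=india -> take RIGHT -> india
i=3: L=lima, R=echo=BASE -> take LEFT -> lima
i=4: L=hotel R=hotel -> agree -> hotel
i=5: L=kilo=BASE, R=foxtrot -> take RIGHT -> foxtrot
i=6: L=charlie, R=foxtrot=BASE -> take LEFT -> charlie
Conflict count: 0

Answer: 0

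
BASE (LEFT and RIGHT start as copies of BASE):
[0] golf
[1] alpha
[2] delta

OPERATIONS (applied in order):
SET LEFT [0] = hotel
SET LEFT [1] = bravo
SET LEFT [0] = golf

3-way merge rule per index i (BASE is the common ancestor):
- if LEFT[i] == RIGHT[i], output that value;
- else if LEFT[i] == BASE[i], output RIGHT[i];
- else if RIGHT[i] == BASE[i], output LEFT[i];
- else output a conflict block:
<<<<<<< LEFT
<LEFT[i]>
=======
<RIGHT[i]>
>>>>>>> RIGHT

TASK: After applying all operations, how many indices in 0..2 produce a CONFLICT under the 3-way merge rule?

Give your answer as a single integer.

Answer: 0

Derivation:
Final LEFT:  [golf, bravo, delta]
Final RIGHT: [golf, alpha, delta]
i=0: L=golf R=golf -> agree -> golf
i=1: L=bravo, R=alpha=BASE -> take LEFT -> bravo
i=2: L=delta R=delta -> agree -> delta
Conflict count: 0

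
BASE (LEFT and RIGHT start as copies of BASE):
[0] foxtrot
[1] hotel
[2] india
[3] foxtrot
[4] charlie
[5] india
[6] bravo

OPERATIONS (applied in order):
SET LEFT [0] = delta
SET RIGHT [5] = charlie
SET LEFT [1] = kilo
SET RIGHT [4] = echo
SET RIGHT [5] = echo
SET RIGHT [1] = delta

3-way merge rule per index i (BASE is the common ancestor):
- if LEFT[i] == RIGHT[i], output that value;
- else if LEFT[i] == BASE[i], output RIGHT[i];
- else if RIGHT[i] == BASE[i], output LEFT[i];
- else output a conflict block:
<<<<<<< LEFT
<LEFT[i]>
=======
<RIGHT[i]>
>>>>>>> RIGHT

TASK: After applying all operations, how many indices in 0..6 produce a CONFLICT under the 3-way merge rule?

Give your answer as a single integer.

Final LEFT:  [delta, kilo, india, foxtrot, charlie, india, bravo]
Final RIGHT: [foxtrot, delta, india, foxtrot, echo, echo, bravo]
i=0: L=delta, R=foxtrot=BASE -> take LEFT -> delta
i=1: BASE=hotel L=kilo R=delta all differ -> CONFLICT
i=2: L=india R=india -> agree -> india
i=3: L=foxtrot R=foxtrot -> agree -> foxtrot
i=4: L=charlie=BASE, R=echo -> take RIGHT -> echo
i=5: L=india=BASE, R=echo -> take RIGHT -> echo
i=6: L=bravo R=bravo -> agree -> bravo
Conflict count: 1

Answer: 1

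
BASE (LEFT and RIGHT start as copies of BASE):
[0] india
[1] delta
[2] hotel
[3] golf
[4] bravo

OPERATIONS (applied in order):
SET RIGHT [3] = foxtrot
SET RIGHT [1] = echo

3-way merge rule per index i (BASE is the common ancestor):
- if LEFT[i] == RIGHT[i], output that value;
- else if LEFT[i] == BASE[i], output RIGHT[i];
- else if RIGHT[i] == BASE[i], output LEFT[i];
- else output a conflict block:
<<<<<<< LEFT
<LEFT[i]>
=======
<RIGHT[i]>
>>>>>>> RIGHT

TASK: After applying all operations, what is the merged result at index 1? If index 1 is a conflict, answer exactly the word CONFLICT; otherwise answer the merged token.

Answer: echo

Derivation:
Final LEFT:  [india, delta, hotel, golf, bravo]
Final RIGHT: [india, echo, hotel, foxtrot, bravo]
i=0: L=india R=india -> agree -> india
i=1: L=delta=BASE, R=echo -> take RIGHT -> echo
i=2: L=hotel R=hotel -> agree -> hotel
i=3: L=golf=BASE, R=foxtrot -> take RIGHT -> foxtrot
i=4: L=bravo R=bravo -> agree -> bravo
Index 1 -> echo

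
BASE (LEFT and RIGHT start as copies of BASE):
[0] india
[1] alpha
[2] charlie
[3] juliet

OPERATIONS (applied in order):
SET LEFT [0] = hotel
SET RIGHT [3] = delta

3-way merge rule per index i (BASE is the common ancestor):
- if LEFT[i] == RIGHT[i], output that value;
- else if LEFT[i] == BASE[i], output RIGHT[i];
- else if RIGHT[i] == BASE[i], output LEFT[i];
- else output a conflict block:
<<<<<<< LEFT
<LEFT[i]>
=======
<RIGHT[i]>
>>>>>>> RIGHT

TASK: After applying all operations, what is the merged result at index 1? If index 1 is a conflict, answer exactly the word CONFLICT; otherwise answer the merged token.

Answer: alpha

Derivation:
Final LEFT:  [hotel, alpha, charlie, juliet]
Final RIGHT: [india, alpha, charlie, delta]
i=0: L=hotel, R=india=BASE -> take LEFT -> hotel
i=1: L=alpha R=alpha -> agree -> alpha
i=2: L=charlie R=charlie -> agree -> charlie
i=3: L=juliet=BASE, R=delta -> take RIGHT -> delta
Index 1 -> alpha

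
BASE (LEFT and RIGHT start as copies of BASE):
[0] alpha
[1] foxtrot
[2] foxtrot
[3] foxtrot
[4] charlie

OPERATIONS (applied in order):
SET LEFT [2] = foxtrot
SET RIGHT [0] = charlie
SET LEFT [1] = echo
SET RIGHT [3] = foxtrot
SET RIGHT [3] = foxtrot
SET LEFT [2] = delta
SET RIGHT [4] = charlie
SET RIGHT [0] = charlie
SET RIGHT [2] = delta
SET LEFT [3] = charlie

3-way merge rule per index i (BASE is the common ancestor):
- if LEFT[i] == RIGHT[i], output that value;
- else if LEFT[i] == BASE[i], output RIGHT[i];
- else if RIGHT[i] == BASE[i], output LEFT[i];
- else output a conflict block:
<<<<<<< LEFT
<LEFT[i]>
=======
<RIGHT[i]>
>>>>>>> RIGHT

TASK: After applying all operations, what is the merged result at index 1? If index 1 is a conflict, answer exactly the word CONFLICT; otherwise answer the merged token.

Final LEFT:  [alpha, echo, delta, charlie, charlie]
Final RIGHT: [charlie, foxtrot, delta, foxtrot, charlie]
i=0: L=alpha=BASE, R=charlie -> take RIGHT -> charlie
i=1: L=echo, R=foxtrot=BASE -> take LEFT -> echo
i=2: L=delta R=delta -> agree -> delta
i=3: L=charlie, R=foxtrot=BASE -> take LEFT -> charlie
i=4: L=charlie R=charlie -> agree -> charlie
Index 1 -> echo

Answer: echo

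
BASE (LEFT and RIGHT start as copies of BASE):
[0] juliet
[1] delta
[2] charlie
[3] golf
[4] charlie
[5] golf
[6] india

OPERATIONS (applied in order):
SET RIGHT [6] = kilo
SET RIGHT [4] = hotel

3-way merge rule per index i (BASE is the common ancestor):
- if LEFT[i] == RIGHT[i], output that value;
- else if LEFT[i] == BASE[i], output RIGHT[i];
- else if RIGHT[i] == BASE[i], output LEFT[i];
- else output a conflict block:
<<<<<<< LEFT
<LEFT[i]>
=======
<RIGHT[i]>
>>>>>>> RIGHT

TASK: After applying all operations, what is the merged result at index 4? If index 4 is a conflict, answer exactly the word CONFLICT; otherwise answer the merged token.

Final LEFT:  [juliet, delta, charlie, golf, charlie, golf, india]
Final RIGHT: [juliet, delta, charlie, golf, hotel, golf, kilo]
i=0: L=juliet R=juliet -> agree -> juliet
i=1: L=delta R=delta -> agree -> delta
i=2: L=charlie R=charlie -> agree -> charlie
i=3: L=golf R=golf -> agree -> golf
i=4: L=charlie=BASE, R=hotel -> take RIGHT -> hotel
i=5: L=golf R=golf -> agree -> golf
i=6: L=india=BASE, R=kilo -> take RIGHT -> kilo
Index 4 -> hotel

Answer: hotel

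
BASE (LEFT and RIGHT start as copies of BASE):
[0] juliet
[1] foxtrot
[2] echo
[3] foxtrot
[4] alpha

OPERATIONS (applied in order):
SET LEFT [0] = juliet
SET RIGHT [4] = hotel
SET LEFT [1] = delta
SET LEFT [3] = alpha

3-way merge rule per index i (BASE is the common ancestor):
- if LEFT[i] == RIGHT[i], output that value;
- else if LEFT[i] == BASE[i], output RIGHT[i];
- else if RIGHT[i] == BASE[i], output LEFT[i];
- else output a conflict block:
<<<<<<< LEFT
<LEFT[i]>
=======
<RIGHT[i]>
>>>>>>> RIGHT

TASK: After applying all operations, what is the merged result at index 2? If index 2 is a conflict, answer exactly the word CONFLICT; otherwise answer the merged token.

Final LEFT:  [juliet, delta, echo, alpha, alpha]
Final RIGHT: [juliet, foxtrot, echo, foxtrot, hotel]
i=0: L=juliet R=juliet -> agree -> juliet
i=1: L=delta, R=foxtrot=BASE -> take LEFT -> delta
i=2: L=echo R=echo -> agree -> echo
i=3: L=alpha, R=foxtrot=BASE -> take LEFT -> alpha
i=4: L=alpha=BASE, R=hotel -> take RIGHT -> hotel
Index 2 -> echo

Answer: echo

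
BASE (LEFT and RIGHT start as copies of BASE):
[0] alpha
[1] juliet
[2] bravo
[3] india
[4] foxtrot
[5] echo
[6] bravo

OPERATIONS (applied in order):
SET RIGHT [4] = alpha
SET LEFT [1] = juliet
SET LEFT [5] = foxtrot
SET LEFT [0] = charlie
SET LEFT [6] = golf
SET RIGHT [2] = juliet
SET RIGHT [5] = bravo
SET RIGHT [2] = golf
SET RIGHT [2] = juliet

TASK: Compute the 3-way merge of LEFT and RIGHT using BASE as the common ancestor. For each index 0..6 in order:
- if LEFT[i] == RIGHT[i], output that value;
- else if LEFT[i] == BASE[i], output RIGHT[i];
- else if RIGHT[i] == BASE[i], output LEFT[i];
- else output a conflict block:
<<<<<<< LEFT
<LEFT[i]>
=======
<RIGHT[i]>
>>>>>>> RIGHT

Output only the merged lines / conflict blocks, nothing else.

Final LEFT:  [charlie, juliet, bravo, india, foxtrot, foxtrot, golf]
Final RIGHT: [alpha, juliet, juliet, india, alpha, bravo, bravo]
i=0: L=charlie, R=alpha=BASE -> take LEFT -> charlie
i=1: L=juliet R=juliet -> agree -> juliet
i=2: L=bravo=BASE, R=juliet -> take RIGHT -> juliet
i=3: L=india R=india -> agree -> india
i=4: L=foxtrot=BASE, R=alpha -> take RIGHT -> alpha
i=5: BASE=echo L=foxtrot R=bravo all differ -> CONFLICT
i=6: L=golf, R=bravo=BASE -> take LEFT -> golf

Answer: charlie
juliet
juliet
india
alpha
<<<<<<< LEFT
foxtrot
=======
bravo
>>>>>>> RIGHT
golf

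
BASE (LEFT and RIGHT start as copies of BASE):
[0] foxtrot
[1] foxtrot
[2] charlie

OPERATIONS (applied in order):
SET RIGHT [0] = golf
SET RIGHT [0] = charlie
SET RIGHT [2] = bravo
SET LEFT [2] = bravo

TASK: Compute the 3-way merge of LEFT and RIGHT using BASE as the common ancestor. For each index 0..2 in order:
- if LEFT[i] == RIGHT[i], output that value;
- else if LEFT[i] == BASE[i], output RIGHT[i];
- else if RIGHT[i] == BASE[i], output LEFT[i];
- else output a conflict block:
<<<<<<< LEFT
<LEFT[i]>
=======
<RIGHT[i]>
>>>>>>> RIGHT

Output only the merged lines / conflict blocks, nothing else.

Final LEFT:  [foxtrot, foxtrot, bravo]
Final RIGHT: [charlie, foxtrot, bravo]
i=0: L=foxtrot=BASE, R=charlie -> take RIGHT -> charlie
i=1: L=foxtrot R=foxtrot -> agree -> foxtrot
i=2: L=bravo R=bravo -> agree -> bravo

Answer: charlie
foxtrot
bravo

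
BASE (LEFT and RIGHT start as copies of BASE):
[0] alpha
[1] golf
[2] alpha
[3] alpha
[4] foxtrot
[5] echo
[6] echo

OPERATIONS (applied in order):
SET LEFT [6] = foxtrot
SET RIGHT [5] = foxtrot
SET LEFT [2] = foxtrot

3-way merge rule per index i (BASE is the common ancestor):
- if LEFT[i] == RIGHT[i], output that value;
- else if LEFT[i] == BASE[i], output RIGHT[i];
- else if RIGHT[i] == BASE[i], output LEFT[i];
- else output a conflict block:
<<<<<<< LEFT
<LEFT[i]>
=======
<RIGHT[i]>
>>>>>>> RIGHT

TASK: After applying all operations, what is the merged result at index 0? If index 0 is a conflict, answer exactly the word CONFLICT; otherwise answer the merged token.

Final LEFT:  [alpha, golf, foxtrot, alpha, foxtrot, echo, foxtrot]
Final RIGHT: [alpha, golf, alpha, alpha, foxtrot, foxtrot, echo]
i=0: L=alpha R=alpha -> agree -> alpha
i=1: L=golf R=golf -> agree -> golf
i=2: L=foxtrot, R=alpha=BASE -> take LEFT -> foxtrot
i=3: L=alpha R=alpha -> agree -> alpha
i=4: L=foxtrot R=foxtrot -> agree -> foxtrot
i=5: L=echo=BASE, R=foxtrot -> take RIGHT -> foxtrot
i=6: L=foxtrot, R=echo=BASE -> take LEFT -> foxtrot
Index 0 -> alpha

Answer: alpha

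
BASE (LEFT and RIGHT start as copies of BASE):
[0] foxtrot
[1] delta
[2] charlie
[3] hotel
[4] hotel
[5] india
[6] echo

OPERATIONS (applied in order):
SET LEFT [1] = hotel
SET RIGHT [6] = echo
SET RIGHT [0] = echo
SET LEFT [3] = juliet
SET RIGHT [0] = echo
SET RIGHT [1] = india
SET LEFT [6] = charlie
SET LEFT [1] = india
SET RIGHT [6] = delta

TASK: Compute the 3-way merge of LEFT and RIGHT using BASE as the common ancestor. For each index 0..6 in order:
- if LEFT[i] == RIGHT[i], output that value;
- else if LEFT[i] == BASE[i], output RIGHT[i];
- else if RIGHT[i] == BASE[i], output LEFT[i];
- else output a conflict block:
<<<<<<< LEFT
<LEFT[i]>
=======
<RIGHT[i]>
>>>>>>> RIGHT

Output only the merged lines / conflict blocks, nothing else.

Final LEFT:  [foxtrot, india, charlie, juliet, hotel, india, charlie]
Final RIGHT: [echo, india, charlie, hotel, hotel, india, delta]
i=0: L=foxtrot=BASE, R=echo -> take RIGHT -> echo
i=1: L=india R=india -> agree -> india
i=2: L=charlie R=charlie -> agree -> charlie
i=3: L=juliet, R=hotel=BASE -> take LEFT -> juliet
i=4: L=hotel R=hotel -> agree -> hotel
i=5: L=india R=india -> agree -> india
i=6: BASE=echo L=charlie R=delta all differ -> CONFLICT

Answer: echo
india
charlie
juliet
hotel
india
<<<<<<< LEFT
charlie
=======
delta
>>>>>>> RIGHT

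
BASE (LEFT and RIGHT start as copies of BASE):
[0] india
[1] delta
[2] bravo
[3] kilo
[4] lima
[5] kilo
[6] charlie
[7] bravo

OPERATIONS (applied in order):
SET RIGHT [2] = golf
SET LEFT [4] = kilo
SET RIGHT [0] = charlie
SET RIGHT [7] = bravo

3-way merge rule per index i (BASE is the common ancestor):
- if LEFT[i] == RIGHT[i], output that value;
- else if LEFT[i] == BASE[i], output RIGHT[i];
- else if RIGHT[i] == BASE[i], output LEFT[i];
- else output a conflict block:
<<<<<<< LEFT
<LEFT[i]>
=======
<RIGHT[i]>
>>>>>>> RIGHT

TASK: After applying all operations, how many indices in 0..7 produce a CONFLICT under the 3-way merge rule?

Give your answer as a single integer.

Answer: 0

Derivation:
Final LEFT:  [india, delta, bravo, kilo, kilo, kilo, charlie, bravo]
Final RIGHT: [charlie, delta, golf, kilo, lima, kilo, charlie, bravo]
i=0: L=india=BASE, R=charlie -> take RIGHT -> charlie
i=1: L=delta R=delta -> agree -> delta
i=2: L=bravo=BASE, R=golf -> take RIGHT -> golf
i=3: L=kilo R=kilo -> agree -> kilo
i=4: L=kilo, R=lima=BASE -> take LEFT -> kilo
i=5: L=kilo R=kilo -> agree -> kilo
i=6: L=charlie R=charlie -> agree -> charlie
i=7: L=bravo R=bravo -> agree -> bravo
Conflict count: 0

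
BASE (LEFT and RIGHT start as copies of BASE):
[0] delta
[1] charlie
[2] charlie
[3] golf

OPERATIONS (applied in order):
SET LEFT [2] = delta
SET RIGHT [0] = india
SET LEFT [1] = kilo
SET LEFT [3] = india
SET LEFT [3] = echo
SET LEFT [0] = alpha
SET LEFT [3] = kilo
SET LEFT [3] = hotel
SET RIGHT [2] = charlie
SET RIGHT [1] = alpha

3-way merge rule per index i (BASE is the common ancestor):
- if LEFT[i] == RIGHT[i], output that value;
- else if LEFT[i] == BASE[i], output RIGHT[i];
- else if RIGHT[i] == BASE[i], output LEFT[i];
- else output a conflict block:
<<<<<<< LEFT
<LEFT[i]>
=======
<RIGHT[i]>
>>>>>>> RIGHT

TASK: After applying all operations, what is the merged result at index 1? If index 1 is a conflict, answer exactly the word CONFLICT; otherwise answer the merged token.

Final LEFT:  [alpha, kilo, delta, hotel]
Final RIGHT: [india, alpha, charlie, golf]
i=0: BASE=delta L=alpha R=india all differ -> CONFLICT
i=1: BASE=charlie L=kilo R=alpha all differ -> CONFLICT
i=2: L=delta, R=charlie=BASE -> take LEFT -> delta
i=3: L=hotel, R=golf=BASE -> take LEFT -> hotel
Index 1 -> CONFLICT

Answer: CONFLICT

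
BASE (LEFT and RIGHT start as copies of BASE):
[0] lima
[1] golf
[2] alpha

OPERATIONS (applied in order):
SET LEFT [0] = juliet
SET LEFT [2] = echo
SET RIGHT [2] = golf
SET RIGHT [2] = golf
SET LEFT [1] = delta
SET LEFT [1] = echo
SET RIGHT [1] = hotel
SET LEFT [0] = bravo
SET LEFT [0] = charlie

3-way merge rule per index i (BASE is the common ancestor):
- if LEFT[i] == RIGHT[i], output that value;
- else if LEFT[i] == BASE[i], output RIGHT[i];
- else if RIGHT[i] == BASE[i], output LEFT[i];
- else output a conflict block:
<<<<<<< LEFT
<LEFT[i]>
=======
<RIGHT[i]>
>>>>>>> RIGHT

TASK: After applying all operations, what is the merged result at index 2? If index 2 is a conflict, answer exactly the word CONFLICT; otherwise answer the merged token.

Final LEFT:  [charlie, echo, echo]
Final RIGHT: [lima, hotel, golf]
i=0: L=charlie, R=lima=BASE -> take LEFT -> charlie
i=1: BASE=golf L=echo R=hotel all differ -> CONFLICT
i=2: BASE=alpha L=echo R=golf all differ -> CONFLICT
Index 2 -> CONFLICT

Answer: CONFLICT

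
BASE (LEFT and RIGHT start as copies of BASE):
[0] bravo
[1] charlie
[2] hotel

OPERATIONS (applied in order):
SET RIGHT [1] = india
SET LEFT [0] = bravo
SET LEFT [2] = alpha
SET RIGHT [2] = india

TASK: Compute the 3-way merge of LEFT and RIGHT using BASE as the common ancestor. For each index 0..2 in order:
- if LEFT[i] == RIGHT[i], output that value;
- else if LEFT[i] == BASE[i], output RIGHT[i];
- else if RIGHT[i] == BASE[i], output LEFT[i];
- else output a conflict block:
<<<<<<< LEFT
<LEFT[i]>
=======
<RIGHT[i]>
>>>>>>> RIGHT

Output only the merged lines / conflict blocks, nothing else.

Final LEFT:  [bravo, charlie, alpha]
Final RIGHT: [bravo, india, india]
i=0: L=bravo R=bravo -> agree -> bravo
i=1: L=charlie=BASE, R=india -> take RIGHT -> india
i=2: BASE=hotel L=alpha R=india all differ -> CONFLICT

Answer: bravo
india
<<<<<<< LEFT
alpha
=======
india
>>>>>>> RIGHT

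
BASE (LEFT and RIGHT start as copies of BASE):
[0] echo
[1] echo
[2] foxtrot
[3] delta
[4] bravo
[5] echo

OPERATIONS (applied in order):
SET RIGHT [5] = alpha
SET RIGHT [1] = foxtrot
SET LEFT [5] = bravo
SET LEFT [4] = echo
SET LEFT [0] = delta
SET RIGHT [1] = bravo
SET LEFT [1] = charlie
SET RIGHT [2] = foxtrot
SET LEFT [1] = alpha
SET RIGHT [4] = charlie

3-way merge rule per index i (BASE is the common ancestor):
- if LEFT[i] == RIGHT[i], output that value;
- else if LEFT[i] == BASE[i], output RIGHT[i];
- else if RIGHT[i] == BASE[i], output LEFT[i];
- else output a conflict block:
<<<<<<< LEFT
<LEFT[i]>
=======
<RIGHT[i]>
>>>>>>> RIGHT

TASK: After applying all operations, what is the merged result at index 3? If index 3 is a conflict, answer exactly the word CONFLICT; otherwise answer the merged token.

Answer: delta

Derivation:
Final LEFT:  [delta, alpha, foxtrot, delta, echo, bravo]
Final RIGHT: [echo, bravo, foxtrot, delta, charlie, alpha]
i=0: L=delta, R=echo=BASE -> take LEFT -> delta
i=1: BASE=echo L=alpha R=bravo all differ -> CONFLICT
i=2: L=foxtrot R=foxtrot -> agree -> foxtrot
i=3: L=delta R=delta -> agree -> delta
i=4: BASE=bravo L=echo R=charlie all differ -> CONFLICT
i=5: BASE=echo L=bravo R=alpha all differ -> CONFLICT
Index 3 -> delta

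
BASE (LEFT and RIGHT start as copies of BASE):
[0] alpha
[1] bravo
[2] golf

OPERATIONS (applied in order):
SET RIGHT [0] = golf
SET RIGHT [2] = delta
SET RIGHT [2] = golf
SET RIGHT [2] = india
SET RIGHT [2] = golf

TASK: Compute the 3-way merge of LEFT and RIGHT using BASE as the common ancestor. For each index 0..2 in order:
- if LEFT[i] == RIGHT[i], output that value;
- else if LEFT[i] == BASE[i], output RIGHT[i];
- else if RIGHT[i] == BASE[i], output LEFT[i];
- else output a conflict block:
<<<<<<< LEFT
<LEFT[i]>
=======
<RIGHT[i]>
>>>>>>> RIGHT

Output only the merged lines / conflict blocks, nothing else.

Answer: golf
bravo
golf

Derivation:
Final LEFT:  [alpha, bravo, golf]
Final RIGHT: [golf, bravo, golf]
i=0: L=alpha=BASE, R=golf -> take RIGHT -> golf
i=1: L=bravo R=bravo -> agree -> bravo
i=2: L=golf R=golf -> agree -> golf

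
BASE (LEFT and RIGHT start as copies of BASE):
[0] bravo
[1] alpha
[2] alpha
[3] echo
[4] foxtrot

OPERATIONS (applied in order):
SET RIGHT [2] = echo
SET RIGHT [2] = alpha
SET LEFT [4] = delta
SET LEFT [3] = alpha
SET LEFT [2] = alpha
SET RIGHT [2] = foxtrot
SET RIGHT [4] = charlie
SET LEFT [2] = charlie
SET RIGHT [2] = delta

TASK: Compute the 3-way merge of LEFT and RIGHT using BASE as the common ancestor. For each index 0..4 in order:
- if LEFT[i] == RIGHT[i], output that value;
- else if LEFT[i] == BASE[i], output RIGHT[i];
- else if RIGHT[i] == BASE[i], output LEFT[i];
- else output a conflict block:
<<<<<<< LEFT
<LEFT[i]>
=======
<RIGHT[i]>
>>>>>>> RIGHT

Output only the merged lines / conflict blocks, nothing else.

Final LEFT:  [bravo, alpha, charlie, alpha, delta]
Final RIGHT: [bravo, alpha, delta, echo, charlie]
i=0: L=bravo R=bravo -> agree -> bravo
i=1: L=alpha R=alpha -> agree -> alpha
i=2: BASE=alpha L=charlie R=delta all differ -> CONFLICT
i=3: L=alpha, R=echo=BASE -> take LEFT -> alpha
i=4: BASE=foxtrot L=delta R=charlie all differ -> CONFLICT

Answer: bravo
alpha
<<<<<<< LEFT
charlie
=======
delta
>>>>>>> RIGHT
alpha
<<<<<<< LEFT
delta
=======
charlie
>>>>>>> RIGHT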